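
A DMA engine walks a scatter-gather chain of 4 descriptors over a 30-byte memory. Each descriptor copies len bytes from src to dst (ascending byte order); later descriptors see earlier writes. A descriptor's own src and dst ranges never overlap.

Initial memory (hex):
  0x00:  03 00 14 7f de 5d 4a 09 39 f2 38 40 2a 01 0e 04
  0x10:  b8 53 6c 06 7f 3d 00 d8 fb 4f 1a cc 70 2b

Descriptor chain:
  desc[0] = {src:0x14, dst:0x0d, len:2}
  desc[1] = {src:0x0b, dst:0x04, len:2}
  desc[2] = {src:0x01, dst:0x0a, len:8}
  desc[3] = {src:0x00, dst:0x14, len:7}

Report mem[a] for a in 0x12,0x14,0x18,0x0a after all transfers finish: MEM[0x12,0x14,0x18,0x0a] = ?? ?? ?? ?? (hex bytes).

[0] 0x14->0x0d len=2 : 7f 3d
[1] 0x0b->0x04 len=2 : 40 2a
[2] 0x01->0x0a len=8 : 00 14 7f 40 2a 4a 09 39
[3] 0x00->0x14 len=7 : 03 00 14 7f 40 2a 4a
query mem[0x12]=0x6c, mem[0x14]=0x03, mem[0x18]=0x40, mem[0x0a]=0x00

MEM[0x12,0x14,0x18,0x0a] = 6c 03 40 00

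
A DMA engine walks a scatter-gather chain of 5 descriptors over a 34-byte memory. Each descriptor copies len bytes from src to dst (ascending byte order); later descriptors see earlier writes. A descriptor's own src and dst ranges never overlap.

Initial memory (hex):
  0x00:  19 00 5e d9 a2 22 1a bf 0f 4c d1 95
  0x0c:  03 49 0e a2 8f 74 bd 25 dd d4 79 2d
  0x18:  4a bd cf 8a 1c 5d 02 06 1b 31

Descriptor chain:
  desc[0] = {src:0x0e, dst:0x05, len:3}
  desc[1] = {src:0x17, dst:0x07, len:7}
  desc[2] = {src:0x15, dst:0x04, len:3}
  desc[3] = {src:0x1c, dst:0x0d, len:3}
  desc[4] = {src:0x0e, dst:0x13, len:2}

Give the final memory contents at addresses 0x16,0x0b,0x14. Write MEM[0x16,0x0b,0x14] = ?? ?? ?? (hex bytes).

MEM[0x16,0x0b,0x14] = 79 8a 02

D0: mem[0x05..0x07] <- [0e a2 8f]
D1: mem[0x07..0x0d] <- [2d 4a bd cf 8a 1c 5d]
D2: mem[0x04..0x06] <- [d4 79 2d]
D3: mem[0x0d..0x0f] <- [1c 5d 02]
D4: mem[0x13..0x14] <- [5d 02]
query mem[0x16]=0x79, mem[0x0b]=0x8a, mem[0x14]=0x02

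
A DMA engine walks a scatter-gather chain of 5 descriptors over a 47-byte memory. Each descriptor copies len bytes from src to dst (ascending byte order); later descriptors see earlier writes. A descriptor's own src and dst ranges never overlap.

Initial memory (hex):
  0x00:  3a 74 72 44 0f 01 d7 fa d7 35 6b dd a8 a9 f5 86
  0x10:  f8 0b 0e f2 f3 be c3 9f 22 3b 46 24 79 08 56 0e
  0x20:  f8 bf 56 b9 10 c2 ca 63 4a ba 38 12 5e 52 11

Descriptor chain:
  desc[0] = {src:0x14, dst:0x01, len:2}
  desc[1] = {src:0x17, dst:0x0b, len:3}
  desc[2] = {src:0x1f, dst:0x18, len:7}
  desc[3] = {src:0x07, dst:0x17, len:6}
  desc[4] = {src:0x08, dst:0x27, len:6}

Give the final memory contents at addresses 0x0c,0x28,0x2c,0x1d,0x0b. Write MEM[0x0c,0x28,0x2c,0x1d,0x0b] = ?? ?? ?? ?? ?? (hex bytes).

#0 dst[0x01+2] := {0xf3,0xbe}
#1 dst[0x0b+3] := {0x9f,0x22,0x3b}
#2 dst[0x18+7] := {0x0e,0xf8,0xbf,0x56,0xb9,0x10,0xc2}
#3 dst[0x17+6] := {0xfa,0xd7,0x35,0x6b,0x9f,0x22}
#4 dst[0x27+6] := {0xd7,0x35,0x6b,0x9f,0x22,0x3b}
query mem[0x0c]=0x22, mem[0x28]=0x35, mem[0x2c]=0x3b, mem[0x1d]=0x10, mem[0x0b]=0x9f

MEM[0x0c,0x28,0x2c,0x1d,0x0b] = 22 35 3b 10 9f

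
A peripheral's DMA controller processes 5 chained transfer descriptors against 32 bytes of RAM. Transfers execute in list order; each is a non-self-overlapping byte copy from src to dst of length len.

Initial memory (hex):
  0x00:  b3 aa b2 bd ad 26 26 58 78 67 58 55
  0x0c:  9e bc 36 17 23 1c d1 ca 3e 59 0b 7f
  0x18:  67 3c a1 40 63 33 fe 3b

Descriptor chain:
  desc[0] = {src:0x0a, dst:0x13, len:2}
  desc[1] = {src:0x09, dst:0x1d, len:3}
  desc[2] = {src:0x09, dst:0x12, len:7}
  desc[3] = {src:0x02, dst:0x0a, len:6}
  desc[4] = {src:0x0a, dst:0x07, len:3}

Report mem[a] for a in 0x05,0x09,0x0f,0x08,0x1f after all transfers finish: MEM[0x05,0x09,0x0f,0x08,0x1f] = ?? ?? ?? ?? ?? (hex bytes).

MEM[0x05,0x09,0x0f,0x08,0x1f] = 26 ad 58 bd 55

[0] 0x0a->0x13 len=2 : 58 55
[1] 0x09->0x1d len=3 : 67 58 55
[2] 0x09->0x12 len=7 : 67 58 55 9e bc 36 17
[3] 0x02->0x0a len=6 : b2 bd ad 26 26 58
[4] 0x0a->0x07 len=3 : b2 bd ad
query mem[0x05]=0x26, mem[0x09]=0xad, mem[0x0f]=0x58, mem[0x08]=0xbd, mem[0x1f]=0x55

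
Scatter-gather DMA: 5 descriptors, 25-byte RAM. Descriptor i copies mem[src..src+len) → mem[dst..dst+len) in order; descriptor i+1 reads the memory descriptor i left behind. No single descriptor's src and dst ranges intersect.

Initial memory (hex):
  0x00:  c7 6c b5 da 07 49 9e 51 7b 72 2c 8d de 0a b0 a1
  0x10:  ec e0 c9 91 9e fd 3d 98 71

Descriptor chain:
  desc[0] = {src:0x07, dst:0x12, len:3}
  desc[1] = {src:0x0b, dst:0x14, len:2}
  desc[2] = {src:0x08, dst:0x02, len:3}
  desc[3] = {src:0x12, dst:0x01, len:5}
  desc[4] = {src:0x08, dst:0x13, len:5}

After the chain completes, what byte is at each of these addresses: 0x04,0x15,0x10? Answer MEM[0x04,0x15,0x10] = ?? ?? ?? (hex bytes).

  after D0: wrote 3B at 0x12 = 517b72
  after D1: wrote 2B at 0x14 = 8dde
  after D2: wrote 3B at 0x02 = 7b722c
  after D3: wrote 5B at 0x01 = 517b8dde3d
  after D4: wrote 5B at 0x13 = 7b722c8dde
query mem[0x04]=0xde, mem[0x15]=0x2c, mem[0x10]=0xec

MEM[0x04,0x15,0x10] = de 2c ec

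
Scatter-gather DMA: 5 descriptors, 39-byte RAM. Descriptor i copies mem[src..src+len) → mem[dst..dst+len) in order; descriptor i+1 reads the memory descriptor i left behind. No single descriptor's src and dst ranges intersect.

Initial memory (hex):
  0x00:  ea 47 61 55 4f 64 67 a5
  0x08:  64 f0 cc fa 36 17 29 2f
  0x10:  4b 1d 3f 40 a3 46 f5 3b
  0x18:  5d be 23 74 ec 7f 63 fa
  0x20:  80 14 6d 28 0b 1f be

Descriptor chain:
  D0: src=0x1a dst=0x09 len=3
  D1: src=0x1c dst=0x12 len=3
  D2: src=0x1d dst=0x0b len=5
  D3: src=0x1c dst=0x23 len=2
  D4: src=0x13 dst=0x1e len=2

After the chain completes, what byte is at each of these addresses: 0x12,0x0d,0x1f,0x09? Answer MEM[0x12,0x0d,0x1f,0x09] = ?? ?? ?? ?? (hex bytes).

MEM[0x12,0x0d,0x1f,0x09] = ec fa 63 23

D0: mem[0x09..0x0b] <- [23 74 ec]
D1: mem[0x12..0x14] <- [ec 7f 63]
D2: mem[0x0b..0x0f] <- [7f 63 fa 80 14]
D3: mem[0x23..0x24] <- [ec 7f]
D4: mem[0x1e..0x1f] <- [7f 63]
query mem[0x12]=0xec, mem[0x0d]=0xfa, mem[0x1f]=0x63, mem[0x09]=0x23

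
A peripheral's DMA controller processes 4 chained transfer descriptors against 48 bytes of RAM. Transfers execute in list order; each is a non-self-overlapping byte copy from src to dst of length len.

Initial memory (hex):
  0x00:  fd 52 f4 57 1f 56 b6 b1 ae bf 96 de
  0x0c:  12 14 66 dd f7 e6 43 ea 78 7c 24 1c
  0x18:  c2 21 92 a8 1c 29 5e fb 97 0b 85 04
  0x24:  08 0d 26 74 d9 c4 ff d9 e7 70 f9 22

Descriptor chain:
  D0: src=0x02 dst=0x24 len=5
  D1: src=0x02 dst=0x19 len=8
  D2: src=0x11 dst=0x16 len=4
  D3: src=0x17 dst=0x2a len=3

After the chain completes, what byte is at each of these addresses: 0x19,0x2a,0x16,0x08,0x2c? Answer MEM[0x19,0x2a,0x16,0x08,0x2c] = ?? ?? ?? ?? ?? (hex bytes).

#0 dst[0x24+5] := {0xf4,0x57,0x1f,0x56,0xb6}
#1 dst[0x19+8] := {0xf4,0x57,0x1f,0x56,0xb6,0xb1,0xae,0xbf}
#2 dst[0x16+4] := {0xe6,0x43,0xea,0x78}
#3 dst[0x2a+3] := {0x43,0xea,0x78}
query mem[0x19]=0x78, mem[0x2a]=0x43, mem[0x16]=0xe6, mem[0x08]=0xae, mem[0x2c]=0x78

MEM[0x19,0x2a,0x16,0x08,0x2c] = 78 43 e6 ae 78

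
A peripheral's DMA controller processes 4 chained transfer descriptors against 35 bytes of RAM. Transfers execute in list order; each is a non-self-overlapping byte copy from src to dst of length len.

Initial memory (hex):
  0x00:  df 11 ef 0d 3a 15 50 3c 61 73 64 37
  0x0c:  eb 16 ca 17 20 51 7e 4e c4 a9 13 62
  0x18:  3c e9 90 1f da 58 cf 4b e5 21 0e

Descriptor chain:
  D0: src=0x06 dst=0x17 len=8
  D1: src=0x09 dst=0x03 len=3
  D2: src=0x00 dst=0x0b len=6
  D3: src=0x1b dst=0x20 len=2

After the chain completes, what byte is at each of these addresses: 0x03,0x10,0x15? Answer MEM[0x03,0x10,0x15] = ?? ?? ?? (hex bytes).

MEM[0x03,0x10,0x15] = 73 37 a9

  after D0: wrote 8B at 0x17 = 503c61736437eb16
  after D1: wrote 3B at 0x03 = 736437
  after D2: wrote 6B at 0x0b = df11ef736437
  after D3: wrote 2B at 0x20 = 6437
query mem[0x03]=0x73, mem[0x10]=0x37, mem[0x15]=0xa9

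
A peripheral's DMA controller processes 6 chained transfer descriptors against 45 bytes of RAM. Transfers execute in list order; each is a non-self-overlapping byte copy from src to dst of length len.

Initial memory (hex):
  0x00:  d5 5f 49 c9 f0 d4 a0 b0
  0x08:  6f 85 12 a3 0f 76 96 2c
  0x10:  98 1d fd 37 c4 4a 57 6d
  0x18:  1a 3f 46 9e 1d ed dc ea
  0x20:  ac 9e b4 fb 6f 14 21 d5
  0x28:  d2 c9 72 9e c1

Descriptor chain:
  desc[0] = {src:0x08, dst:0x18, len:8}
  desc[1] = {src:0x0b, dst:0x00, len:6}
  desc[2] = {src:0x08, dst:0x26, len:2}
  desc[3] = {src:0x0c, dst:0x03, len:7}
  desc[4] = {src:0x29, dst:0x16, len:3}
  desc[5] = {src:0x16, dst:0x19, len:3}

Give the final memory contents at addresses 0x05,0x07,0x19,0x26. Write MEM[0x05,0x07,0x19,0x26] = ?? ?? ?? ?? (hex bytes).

MEM[0x05,0x07,0x19,0x26] = 96 98 c9 6f

[0] 0x08->0x18 len=8 : 6f 85 12 a3 0f 76 96 2c
[1] 0x0b->0x00 len=6 : a3 0f 76 96 2c 98
[2] 0x08->0x26 len=2 : 6f 85
[3] 0x0c->0x03 len=7 : 0f 76 96 2c 98 1d fd
[4] 0x29->0x16 len=3 : c9 72 9e
[5] 0x16->0x19 len=3 : c9 72 9e
query mem[0x05]=0x96, mem[0x07]=0x98, mem[0x19]=0xc9, mem[0x26]=0x6f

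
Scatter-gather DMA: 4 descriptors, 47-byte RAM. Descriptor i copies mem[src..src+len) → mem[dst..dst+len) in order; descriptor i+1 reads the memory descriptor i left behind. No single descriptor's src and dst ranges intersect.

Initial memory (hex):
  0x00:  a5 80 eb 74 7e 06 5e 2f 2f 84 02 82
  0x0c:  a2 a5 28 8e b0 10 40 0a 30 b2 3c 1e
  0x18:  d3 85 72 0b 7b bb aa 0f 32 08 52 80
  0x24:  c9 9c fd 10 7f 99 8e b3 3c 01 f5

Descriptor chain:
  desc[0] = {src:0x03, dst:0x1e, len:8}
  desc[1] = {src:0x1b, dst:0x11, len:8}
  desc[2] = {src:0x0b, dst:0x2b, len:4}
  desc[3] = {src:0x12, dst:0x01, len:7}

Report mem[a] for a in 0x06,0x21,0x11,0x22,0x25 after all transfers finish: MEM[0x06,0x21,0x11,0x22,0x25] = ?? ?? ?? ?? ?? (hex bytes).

D0: mem[0x1e..0x25] <- [74 7e 06 5e 2f 2f 84 02]
D1: mem[0x11..0x18] <- [0b 7b bb 74 7e 06 5e 2f]
D2: mem[0x2b..0x2e] <- [82 a2 a5 28]
D3: mem[0x01..0x07] <- [7b bb 74 7e 06 5e 2f]
query mem[0x06]=0x5e, mem[0x21]=0x5e, mem[0x11]=0x0b, mem[0x22]=0x2f, mem[0x25]=0x02

MEM[0x06,0x21,0x11,0x22,0x25] = 5e 5e 0b 2f 02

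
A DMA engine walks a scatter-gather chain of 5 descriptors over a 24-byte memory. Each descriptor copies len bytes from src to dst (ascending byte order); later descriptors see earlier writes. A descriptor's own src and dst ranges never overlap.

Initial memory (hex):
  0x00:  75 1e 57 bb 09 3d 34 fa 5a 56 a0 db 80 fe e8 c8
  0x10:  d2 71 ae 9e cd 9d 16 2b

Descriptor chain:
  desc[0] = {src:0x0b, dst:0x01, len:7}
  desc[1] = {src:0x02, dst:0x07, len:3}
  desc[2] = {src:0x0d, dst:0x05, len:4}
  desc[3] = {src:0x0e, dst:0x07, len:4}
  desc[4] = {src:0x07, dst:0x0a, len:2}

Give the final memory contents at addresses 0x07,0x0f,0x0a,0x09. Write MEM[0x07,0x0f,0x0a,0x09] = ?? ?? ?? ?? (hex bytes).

[0] 0x0b->0x01 len=7 : db 80 fe e8 c8 d2 71
[1] 0x02->0x07 len=3 : 80 fe e8
[2] 0x0d->0x05 len=4 : fe e8 c8 d2
[3] 0x0e->0x07 len=4 : e8 c8 d2 71
[4] 0x07->0x0a len=2 : e8 c8
query mem[0x07]=0xe8, mem[0x0f]=0xc8, mem[0x0a]=0xe8, mem[0x09]=0xd2

MEM[0x07,0x0f,0x0a,0x09] = e8 c8 e8 d2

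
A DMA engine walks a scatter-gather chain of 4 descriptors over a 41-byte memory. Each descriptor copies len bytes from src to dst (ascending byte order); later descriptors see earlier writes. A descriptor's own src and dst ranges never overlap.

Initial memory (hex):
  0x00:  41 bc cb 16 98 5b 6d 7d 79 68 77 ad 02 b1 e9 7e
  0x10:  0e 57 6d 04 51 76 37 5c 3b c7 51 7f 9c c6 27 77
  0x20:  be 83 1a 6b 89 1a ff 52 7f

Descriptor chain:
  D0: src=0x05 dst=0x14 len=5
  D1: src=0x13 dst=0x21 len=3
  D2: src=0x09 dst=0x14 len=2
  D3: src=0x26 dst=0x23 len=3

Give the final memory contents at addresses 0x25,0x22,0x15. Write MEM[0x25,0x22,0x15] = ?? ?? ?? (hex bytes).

D0: mem[0x14..0x18] <- [5b 6d 7d 79 68]
D1: mem[0x21..0x23] <- [04 5b 6d]
D2: mem[0x14..0x15] <- [68 77]
D3: mem[0x23..0x25] <- [ff 52 7f]
query mem[0x25]=0x7f, mem[0x22]=0x5b, mem[0x15]=0x77

MEM[0x25,0x22,0x15] = 7f 5b 77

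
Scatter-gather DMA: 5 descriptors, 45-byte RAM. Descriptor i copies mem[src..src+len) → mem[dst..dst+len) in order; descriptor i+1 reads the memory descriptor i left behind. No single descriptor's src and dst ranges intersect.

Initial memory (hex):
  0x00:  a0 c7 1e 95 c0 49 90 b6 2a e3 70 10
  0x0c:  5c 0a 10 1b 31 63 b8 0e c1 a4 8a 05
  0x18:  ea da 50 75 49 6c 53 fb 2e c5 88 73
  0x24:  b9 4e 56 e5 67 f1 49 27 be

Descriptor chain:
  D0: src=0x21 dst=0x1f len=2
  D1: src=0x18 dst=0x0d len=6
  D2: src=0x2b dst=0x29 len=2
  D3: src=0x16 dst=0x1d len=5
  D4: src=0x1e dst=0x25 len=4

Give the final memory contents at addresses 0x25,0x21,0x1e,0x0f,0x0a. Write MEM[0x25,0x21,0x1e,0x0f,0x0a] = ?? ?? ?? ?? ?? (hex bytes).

MEM[0x25,0x21,0x1e,0x0f,0x0a] = 05 50 05 50 70

  after D0: wrote 2B at 0x1f = c588
  after D1: wrote 6B at 0x0d = eada5075496c
  after D2: wrote 2B at 0x29 = 27be
  after D3: wrote 5B at 0x1d = 8a05eada50
  after D4: wrote 4B at 0x25 = 05eada50
query mem[0x25]=0x05, mem[0x21]=0x50, mem[0x1e]=0x05, mem[0x0f]=0x50, mem[0x0a]=0x70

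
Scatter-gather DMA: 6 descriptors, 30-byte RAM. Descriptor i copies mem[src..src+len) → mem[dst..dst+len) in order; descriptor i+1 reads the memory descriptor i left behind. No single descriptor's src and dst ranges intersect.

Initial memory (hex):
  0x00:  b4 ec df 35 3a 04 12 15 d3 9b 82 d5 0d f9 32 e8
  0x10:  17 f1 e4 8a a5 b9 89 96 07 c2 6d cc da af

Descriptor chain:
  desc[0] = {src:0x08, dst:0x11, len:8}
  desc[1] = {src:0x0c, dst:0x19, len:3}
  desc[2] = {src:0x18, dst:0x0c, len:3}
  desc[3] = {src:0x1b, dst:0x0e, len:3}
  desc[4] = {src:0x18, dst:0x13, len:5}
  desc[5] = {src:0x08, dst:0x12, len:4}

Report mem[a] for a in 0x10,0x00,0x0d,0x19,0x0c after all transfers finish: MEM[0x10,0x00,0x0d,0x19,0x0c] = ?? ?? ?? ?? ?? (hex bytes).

  after D0: wrote 8B at 0x11 = d39b82d50df932e8
  after D1: wrote 3B at 0x19 = 0df932
  after D2: wrote 3B at 0x0c = e80df9
  after D3: wrote 3B at 0x0e = 32daaf
  after D4: wrote 5B at 0x13 = e80df932da
  after D5: wrote 4B at 0x12 = d39b82d5
query mem[0x10]=0xaf, mem[0x00]=0xb4, mem[0x0d]=0x0d, mem[0x19]=0x0d, mem[0x0c]=0xe8

MEM[0x10,0x00,0x0d,0x19,0x0c] = af b4 0d 0d e8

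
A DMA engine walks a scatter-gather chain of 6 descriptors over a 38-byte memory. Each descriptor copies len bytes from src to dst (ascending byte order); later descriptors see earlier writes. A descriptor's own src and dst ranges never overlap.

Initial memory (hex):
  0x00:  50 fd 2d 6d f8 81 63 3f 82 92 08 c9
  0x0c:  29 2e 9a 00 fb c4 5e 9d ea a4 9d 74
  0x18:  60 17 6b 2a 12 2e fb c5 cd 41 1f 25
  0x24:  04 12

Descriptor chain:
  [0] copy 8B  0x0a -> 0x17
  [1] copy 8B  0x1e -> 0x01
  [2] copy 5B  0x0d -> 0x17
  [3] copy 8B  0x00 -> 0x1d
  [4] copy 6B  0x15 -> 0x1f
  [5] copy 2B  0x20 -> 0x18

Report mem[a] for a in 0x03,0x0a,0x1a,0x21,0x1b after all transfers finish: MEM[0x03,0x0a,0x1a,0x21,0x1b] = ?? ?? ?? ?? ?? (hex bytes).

#0 dst[0x17+8] := {0x08,0xc9,0x29,0x2e,0x9a,0x00,0xfb,0xc4}
#1 dst[0x01+8] := {0xc4,0xc5,0xcd,0x41,0x1f,0x25,0x04,0x12}
#2 dst[0x17+5] := {0x2e,0x9a,0x00,0xfb,0xc4}
#3 dst[0x1d+8] := {0x50,0xc4,0xc5,0xcd,0x41,0x1f,0x25,0x04}
#4 dst[0x1f+6] := {0xa4,0x9d,0x2e,0x9a,0x00,0xfb}
#5 dst[0x18+2] := {0x9d,0x2e}
query mem[0x03]=0xcd, mem[0x0a]=0x08, mem[0x1a]=0xfb, mem[0x21]=0x2e, mem[0x1b]=0xc4

MEM[0x03,0x0a,0x1a,0x21,0x1b] = cd 08 fb 2e c4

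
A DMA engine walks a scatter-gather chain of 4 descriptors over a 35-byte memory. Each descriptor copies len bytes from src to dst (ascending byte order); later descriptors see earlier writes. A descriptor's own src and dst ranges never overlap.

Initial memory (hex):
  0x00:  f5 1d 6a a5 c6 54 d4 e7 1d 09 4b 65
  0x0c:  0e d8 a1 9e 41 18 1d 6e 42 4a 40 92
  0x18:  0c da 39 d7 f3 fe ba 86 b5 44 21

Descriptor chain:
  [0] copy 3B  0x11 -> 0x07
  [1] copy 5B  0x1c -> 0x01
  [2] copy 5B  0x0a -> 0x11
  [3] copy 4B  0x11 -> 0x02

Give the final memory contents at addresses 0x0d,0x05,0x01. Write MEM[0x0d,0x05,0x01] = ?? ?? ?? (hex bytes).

MEM[0x0d,0x05,0x01] = d8 d8 f3

D0: mem[0x07..0x09] <- [18 1d 6e]
D1: mem[0x01..0x05] <- [f3 fe ba 86 b5]
D2: mem[0x11..0x15] <- [4b 65 0e d8 a1]
D3: mem[0x02..0x05] <- [4b 65 0e d8]
query mem[0x0d]=0xd8, mem[0x05]=0xd8, mem[0x01]=0xf3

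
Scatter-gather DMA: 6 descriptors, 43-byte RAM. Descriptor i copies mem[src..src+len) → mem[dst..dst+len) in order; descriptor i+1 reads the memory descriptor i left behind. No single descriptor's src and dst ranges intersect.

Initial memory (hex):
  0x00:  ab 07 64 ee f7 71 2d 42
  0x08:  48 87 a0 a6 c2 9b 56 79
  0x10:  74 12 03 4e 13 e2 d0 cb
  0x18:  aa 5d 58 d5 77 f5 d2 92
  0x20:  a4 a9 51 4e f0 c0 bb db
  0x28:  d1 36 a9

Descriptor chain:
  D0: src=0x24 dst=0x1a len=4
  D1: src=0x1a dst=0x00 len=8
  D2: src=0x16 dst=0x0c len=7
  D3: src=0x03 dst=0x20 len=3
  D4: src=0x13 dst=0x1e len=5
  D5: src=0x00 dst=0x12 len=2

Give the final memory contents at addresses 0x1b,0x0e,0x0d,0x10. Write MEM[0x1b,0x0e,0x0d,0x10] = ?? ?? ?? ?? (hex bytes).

  after D0: wrote 4B at 0x1a = f0c0bbdb
  after D1: wrote 8B at 0x00 = f0c0bbdbd292a4a9
  after D2: wrote 7B at 0x0c = d0cbaa5df0c0bb
  after D3: wrote 3B at 0x20 = dbd292
  after D4: wrote 5B at 0x1e = 4e13e2d0cb
  after D5: wrote 2B at 0x12 = f0c0
query mem[0x1b]=0xc0, mem[0x0e]=0xaa, mem[0x0d]=0xcb, mem[0x10]=0xf0

MEM[0x1b,0x0e,0x0d,0x10] = c0 aa cb f0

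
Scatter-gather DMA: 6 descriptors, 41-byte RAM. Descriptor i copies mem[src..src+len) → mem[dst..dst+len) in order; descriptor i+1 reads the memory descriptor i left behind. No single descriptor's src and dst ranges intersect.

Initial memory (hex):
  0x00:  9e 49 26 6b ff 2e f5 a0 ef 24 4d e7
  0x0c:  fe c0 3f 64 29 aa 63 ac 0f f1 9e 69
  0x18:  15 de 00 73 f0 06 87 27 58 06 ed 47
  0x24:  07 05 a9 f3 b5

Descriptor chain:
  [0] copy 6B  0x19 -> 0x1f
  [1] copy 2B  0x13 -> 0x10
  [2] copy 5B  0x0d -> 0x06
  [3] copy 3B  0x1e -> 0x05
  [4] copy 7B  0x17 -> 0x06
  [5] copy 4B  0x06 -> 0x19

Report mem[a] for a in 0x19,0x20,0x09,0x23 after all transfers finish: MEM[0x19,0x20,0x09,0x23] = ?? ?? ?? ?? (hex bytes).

MEM[0x19,0x20,0x09,0x23] = 69 00 00 06

  after D0: wrote 6B at 0x1f = de0073f00687
  after D1: wrote 2B at 0x10 = ac0f
  after D2: wrote 5B at 0x06 = c03f64ac0f
  after D3: wrote 3B at 0x05 = 87de00
  after D4: wrote 7B at 0x06 = 6915de0073f006
  after D5: wrote 4B at 0x19 = 6915de00
query mem[0x19]=0x69, mem[0x20]=0x00, mem[0x09]=0x00, mem[0x23]=0x06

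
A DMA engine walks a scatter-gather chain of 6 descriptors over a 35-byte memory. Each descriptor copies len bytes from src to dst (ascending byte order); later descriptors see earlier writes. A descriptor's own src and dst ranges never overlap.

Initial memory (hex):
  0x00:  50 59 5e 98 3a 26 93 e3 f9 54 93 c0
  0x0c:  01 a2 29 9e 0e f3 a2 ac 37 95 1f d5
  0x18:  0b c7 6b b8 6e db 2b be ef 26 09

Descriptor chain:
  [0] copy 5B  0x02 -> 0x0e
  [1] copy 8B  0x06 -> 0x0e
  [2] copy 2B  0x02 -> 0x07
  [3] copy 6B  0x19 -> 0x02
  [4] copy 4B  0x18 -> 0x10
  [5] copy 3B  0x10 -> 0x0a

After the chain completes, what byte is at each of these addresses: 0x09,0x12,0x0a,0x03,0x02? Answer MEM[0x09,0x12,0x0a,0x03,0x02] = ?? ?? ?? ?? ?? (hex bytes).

#0 dst[0x0e+5] := {0x5e,0x98,0x3a,0x26,0x93}
#1 dst[0x0e+8] := {0x93,0xe3,0xf9,0x54,0x93,0xc0,0x01,0xa2}
#2 dst[0x07+2] := {0x5e,0x98}
#3 dst[0x02+6] := {0xc7,0x6b,0xb8,0x6e,0xdb,0x2b}
#4 dst[0x10+4] := {0x0b,0xc7,0x6b,0xb8}
#5 dst[0x0a+3] := {0x0b,0xc7,0x6b}
query mem[0x09]=0x54, mem[0x12]=0x6b, mem[0x0a]=0x0b, mem[0x03]=0x6b, mem[0x02]=0xc7

MEM[0x09,0x12,0x0a,0x03,0x02] = 54 6b 0b 6b c7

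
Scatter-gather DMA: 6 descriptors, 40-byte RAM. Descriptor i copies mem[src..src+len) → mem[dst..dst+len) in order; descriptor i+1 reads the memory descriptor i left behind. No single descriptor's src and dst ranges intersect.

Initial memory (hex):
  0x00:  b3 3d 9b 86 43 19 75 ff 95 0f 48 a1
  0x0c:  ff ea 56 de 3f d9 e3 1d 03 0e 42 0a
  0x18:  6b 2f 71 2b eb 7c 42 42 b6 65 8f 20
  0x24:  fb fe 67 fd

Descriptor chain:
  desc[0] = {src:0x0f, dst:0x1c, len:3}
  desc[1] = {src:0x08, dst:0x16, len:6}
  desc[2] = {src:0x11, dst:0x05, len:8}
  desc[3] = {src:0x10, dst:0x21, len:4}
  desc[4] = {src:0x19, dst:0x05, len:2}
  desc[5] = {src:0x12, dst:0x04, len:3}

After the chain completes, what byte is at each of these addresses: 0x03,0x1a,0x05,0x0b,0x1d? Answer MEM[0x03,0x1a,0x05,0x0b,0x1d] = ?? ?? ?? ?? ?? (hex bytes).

MEM[0x03,0x1a,0x05,0x0b,0x1d] = 86 ff 1d 0f 3f

D0: mem[0x1c..0x1e] <- [de 3f d9]
D1: mem[0x16..0x1b] <- [95 0f 48 a1 ff ea]
D2: mem[0x05..0x0c] <- [d9 e3 1d 03 0e 95 0f 48]
D3: mem[0x21..0x24] <- [3f d9 e3 1d]
D4: mem[0x05..0x06] <- [a1 ff]
D5: mem[0x04..0x06] <- [e3 1d 03]
query mem[0x03]=0x86, mem[0x1a]=0xff, mem[0x05]=0x1d, mem[0x0b]=0x0f, mem[0x1d]=0x3f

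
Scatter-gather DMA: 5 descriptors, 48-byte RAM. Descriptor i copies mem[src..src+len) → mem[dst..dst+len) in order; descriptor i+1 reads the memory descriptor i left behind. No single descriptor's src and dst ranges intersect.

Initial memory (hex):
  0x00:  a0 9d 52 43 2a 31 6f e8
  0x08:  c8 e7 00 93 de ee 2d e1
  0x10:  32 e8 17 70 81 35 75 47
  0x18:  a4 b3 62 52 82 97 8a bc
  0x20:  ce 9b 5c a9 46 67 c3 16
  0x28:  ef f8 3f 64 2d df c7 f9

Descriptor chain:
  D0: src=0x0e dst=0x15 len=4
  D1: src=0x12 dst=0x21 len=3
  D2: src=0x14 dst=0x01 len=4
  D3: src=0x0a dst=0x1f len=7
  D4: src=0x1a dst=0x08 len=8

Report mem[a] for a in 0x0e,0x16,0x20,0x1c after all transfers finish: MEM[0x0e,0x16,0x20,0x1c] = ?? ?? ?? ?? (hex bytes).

MEM[0x0e,0x16,0x20,0x1c] = 93 e1 93 82

[0] 0x0e->0x15 len=4 : 2d e1 32 e8
[1] 0x12->0x21 len=3 : 17 70 81
[2] 0x14->0x01 len=4 : 81 2d e1 32
[3] 0x0a->0x1f len=7 : 00 93 de ee 2d e1 32
[4] 0x1a->0x08 len=8 : 62 52 82 97 8a 00 93 de
query mem[0x0e]=0x93, mem[0x16]=0xe1, mem[0x20]=0x93, mem[0x1c]=0x82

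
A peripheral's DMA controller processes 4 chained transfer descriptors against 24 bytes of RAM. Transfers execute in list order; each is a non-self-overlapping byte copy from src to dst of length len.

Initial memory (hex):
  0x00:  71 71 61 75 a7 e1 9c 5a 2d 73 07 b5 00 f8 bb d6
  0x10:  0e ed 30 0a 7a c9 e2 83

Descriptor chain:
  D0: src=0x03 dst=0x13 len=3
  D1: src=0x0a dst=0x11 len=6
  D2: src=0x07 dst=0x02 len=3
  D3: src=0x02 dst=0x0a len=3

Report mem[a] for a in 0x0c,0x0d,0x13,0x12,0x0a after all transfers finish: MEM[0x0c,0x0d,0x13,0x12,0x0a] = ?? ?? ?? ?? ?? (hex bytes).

[0] 0x03->0x13 len=3 : 75 a7 e1
[1] 0x0a->0x11 len=6 : 07 b5 00 f8 bb d6
[2] 0x07->0x02 len=3 : 5a 2d 73
[3] 0x02->0x0a len=3 : 5a 2d 73
query mem[0x0c]=0x73, mem[0x0d]=0xf8, mem[0x13]=0x00, mem[0x12]=0xb5, mem[0x0a]=0x5a

MEM[0x0c,0x0d,0x13,0x12,0x0a] = 73 f8 00 b5 5a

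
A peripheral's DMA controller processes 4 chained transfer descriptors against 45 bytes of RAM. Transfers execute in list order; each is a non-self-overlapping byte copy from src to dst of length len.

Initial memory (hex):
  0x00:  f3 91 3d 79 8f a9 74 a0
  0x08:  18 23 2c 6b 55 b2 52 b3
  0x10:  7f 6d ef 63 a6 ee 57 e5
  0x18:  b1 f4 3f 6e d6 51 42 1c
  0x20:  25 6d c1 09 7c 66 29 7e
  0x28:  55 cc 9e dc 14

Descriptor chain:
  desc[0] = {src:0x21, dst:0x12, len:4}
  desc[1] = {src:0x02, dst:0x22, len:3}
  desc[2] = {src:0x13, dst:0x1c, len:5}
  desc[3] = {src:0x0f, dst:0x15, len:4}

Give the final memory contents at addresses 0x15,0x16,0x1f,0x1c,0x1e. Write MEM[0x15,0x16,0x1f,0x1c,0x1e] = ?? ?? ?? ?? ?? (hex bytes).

D0: mem[0x12..0x15] <- [6d c1 09 7c]
D1: mem[0x22..0x24] <- [3d 79 8f]
D2: mem[0x1c..0x20] <- [c1 09 7c 57 e5]
D3: mem[0x15..0x18] <- [b3 7f 6d 6d]
query mem[0x15]=0xb3, mem[0x16]=0x7f, mem[0x1f]=0x57, mem[0x1c]=0xc1, mem[0x1e]=0x7c

MEM[0x15,0x16,0x1f,0x1c,0x1e] = b3 7f 57 c1 7c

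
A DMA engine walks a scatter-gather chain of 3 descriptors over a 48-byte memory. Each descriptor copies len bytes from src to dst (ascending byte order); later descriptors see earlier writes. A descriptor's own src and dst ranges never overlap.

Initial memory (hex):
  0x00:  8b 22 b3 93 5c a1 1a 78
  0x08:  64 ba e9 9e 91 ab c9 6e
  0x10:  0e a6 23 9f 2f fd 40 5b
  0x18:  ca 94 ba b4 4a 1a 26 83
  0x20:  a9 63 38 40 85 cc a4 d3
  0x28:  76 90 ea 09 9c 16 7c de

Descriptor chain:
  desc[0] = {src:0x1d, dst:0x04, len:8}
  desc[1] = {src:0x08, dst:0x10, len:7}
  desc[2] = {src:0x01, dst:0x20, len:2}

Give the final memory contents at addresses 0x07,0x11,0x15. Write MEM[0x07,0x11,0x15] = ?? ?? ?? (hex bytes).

MEM[0x07,0x11,0x15] = a9 38 ab

D0: mem[0x04..0x0b] <- [1a 26 83 a9 63 38 40 85]
D1: mem[0x10..0x16] <- [63 38 40 85 91 ab c9]
D2: mem[0x20..0x21] <- [22 b3]
query mem[0x07]=0xa9, mem[0x11]=0x38, mem[0x15]=0xab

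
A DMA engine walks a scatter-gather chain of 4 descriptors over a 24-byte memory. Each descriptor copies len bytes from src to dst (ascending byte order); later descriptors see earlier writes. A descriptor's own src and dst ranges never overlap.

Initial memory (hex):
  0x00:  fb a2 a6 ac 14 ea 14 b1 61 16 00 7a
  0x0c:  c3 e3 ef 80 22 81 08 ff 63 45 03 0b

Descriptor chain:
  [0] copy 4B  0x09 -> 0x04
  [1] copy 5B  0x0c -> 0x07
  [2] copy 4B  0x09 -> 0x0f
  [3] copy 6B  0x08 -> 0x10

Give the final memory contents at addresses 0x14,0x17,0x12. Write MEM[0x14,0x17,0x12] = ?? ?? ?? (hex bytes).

MEM[0x14,0x17,0x12] = c3 0b 80

[0] 0x09->0x04 len=4 : 16 00 7a c3
[1] 0x0c->0x07 len=5 : c3 e3 ef 80 22
[2] 0x09->0x0f len=4 : ef 80 22 c3
[3] 0x08->0x10 len=6 : e3 ef 80 22 c3 e3
query mem[0x14]=0xc3, mem[0x17]=0x0b, mem[0x12]=0x80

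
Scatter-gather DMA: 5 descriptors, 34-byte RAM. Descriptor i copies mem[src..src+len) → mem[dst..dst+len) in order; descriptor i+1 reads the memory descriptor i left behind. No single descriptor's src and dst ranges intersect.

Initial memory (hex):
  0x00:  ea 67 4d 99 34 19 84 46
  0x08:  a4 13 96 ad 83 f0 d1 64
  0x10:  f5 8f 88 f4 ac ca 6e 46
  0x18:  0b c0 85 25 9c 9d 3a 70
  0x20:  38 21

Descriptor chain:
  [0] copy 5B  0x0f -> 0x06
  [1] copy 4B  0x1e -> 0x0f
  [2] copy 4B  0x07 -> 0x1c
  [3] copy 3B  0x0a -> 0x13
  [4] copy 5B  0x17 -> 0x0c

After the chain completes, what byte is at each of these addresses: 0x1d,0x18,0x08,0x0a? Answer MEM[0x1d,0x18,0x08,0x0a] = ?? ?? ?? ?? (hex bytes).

[0] 0x0f->0x06 len=5 : 64 f5 8f 88 f4
[1] 0x1e->0x0f len=4 : 3a 70 38 21
[2] 0x07->0x1c len=4 : f5 8f 88 f4
[3] 0x0a->0x13 len=3 : f4 ad 83
[4] 0x17->0x0c len=5 : 46 0b c0 85 25
query mem[0x1d]=0x8f, mem[0x18]=0x0b, mem[0x08]=0x8f, mem[0x0a]=0xf4

MEM[0x1d,0x18,0x08,0x0a] = 8f 0b 8f f4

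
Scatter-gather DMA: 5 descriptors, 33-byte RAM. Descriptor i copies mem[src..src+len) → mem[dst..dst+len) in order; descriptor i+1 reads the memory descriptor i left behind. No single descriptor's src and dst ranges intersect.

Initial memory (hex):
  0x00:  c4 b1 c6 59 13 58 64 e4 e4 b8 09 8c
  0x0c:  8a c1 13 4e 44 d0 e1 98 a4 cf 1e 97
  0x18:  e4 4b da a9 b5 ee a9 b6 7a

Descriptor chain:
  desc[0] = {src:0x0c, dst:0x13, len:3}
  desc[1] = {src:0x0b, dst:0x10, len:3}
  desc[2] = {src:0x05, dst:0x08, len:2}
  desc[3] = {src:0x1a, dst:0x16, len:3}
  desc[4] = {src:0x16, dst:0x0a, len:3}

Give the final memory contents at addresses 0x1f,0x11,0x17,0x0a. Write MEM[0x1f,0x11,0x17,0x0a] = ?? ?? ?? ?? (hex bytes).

MEM[0x1f,0x11,0x17,0x0a] = b6 8a a9 da

[0] 0x0c->0x13 len=3 : 8a c1 13
[1] 0x0b->0x10 len=3 : 8c 8a c1
[2] 0x05->0x08 len=2 : 58 64
[3] 0x1a->0x16 len=3 : da a9 b5
[4] 0x16->0x0a len=3 : da a9 b5
query mem[0x1f]=0xb6, mem[0x11]=0x8a, mem[0x17]=0xa9, mem[0x0a]=0xda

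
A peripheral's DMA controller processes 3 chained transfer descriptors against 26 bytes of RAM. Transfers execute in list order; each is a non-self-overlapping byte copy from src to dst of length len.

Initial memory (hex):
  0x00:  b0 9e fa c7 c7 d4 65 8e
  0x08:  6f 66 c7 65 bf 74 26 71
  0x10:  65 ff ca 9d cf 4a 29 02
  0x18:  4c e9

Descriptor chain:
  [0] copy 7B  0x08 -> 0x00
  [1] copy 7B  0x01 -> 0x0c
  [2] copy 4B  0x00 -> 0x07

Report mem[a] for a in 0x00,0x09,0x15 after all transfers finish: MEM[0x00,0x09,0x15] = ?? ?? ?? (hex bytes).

[0] 0x08->0x00 len=7 : 6f 66 c7 65 bf 74 26
[1] 0x01->0x0c len=7 : 66 c7 65 bf 74 26 8e
[2] 0x00->0x07 len=4 : 6f 66 c7 65
query mem[0x00]=0x6f, mem[0x09]=0xc7, mem[0x15]=0x4a

MEM[0x00,0x09,0x15] = 6f c7 4a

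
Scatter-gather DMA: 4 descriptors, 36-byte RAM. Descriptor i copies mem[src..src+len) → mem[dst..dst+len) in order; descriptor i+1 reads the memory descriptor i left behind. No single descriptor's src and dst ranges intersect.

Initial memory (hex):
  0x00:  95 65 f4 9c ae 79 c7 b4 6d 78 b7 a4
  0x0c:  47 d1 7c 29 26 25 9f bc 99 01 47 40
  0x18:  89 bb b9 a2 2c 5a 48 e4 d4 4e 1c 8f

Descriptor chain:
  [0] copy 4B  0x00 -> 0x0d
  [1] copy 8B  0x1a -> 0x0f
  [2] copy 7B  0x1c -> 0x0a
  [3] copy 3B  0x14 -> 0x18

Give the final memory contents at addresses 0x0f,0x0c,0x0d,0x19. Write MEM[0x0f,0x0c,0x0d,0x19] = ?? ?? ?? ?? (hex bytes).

MEM[0x0f,0x0c,0x0d,0x19] = 4e 48 e4 d4

D0: mem[0x0d..0x10] <- [95 65 f4 9c]
D1: mem[0x0f..0x16] <- [b9 a2 2c 5a 48 e4 d4 4e]
D2: mem[0x0a..0x10] <- [2c 5a 48 e4 d4 4e 1c]
D3: mem[0x18..0x1a] <- [e4 d4 4e]
query mem[0x0f]=0x4e, mem[0x0c]=0x48, mem[0x0d]=0xe4, mem[0x19]=0xd4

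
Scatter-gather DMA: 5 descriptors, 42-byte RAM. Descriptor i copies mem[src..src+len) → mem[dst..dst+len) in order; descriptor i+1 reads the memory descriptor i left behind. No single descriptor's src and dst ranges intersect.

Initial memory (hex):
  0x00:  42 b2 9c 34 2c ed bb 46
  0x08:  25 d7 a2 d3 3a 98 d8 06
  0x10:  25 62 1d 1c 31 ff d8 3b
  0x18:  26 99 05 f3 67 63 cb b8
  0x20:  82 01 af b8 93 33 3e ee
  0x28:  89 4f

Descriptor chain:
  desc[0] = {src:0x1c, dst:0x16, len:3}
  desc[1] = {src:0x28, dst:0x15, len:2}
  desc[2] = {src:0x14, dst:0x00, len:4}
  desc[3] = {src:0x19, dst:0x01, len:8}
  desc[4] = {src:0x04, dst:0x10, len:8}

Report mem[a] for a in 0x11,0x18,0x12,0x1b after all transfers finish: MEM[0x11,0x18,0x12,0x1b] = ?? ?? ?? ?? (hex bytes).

#0 dst[0x16+3] := {0x67,0x63,0xcb}
#1 dst[0x15+2] := {0x89,0x4f}
#2 dst[0x00+4] := {0x31,0x89,0x4f,0x63}
#3 dst[0x01+8] := {0x99,0x05,0xf3,0x67,0x63,0xcb,0xb8,0x82}
#4 dst[0x10+8] := {0x67,0x63,0xcb,0xb8,0x82,0xd7,0xa2,0xd3}
query mem[0x11]=0x63, mem[0x18]=0xcb, mem[0x12]=0xcb, mem[0x1b]=0xf3

MEM[0x11,0x18,0x12,0x1b] = 63 cb cb f3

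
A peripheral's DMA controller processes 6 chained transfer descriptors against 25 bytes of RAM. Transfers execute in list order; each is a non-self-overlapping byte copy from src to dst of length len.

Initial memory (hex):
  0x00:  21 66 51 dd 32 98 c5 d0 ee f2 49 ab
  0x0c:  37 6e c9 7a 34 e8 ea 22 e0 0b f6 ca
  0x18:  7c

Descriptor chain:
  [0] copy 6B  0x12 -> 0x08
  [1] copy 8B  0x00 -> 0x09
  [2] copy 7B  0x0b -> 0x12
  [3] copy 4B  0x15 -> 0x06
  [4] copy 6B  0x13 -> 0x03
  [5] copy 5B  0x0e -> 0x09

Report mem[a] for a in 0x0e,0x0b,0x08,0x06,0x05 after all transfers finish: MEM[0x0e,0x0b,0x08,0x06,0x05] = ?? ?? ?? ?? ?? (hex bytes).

  after D0: wrote 6B at 0x08 = ea22e00bf6ca
  after D1: wrote 8B at 0x09 = 216651dd3298c5d0
  after D2: wrote 7B at 0x12 = 51dd3298c5d0e8
  after D3: wrote 4B at 0x06 = 98c5d0e8
  after D4: wrote 6B at 0x03 = dd3298c5d0e8
  after D5: wrote 5B at 0x09 = 98c5d0e851
query mem[0x0e]=0x98, mem[0x0b]=0xd0, mem[0x08]=0xe8, mem[0x06]=0xc5, mem[0x05]=0x98

MEM[0x0e,0x0b,0x08,0x06,0x05] = 98 d0 e8 c5 98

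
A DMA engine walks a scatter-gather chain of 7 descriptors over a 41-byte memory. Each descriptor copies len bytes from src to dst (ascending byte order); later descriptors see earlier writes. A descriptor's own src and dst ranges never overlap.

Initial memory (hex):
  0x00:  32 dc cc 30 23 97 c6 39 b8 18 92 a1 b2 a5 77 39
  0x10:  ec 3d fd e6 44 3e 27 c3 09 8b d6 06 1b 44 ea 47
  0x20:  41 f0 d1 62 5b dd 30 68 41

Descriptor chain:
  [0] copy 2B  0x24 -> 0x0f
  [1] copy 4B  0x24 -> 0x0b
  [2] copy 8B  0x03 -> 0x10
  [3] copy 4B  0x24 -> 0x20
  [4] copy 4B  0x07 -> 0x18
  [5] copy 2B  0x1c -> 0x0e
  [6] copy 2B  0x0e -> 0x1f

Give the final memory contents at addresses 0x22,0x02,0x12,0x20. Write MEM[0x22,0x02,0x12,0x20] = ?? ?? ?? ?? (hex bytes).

MEM[0x22,0x02,0x12,0x20] = 30 cc 97 44

D0: mem[0x0f..0x10] <- [5b dd]
D1: mem[0x0b..0x0e] <- [5b dd 30 68]
D2: mem[0x10..0x17] <- [30 23 97 c6 39 b8 18 92]
D3: mem[0x20..0x23] <- [5b dd 30 68]
D4: mem[0x18..0x1b] <- [39 b8 18 92]
D5: mem[0x0e..0x0f] <- [1b 44]
D6: mem[0x1f..0x20] <- [1b 44]
query mem[0x22]=0x30, mem[0x02]=0xcc, mem[0x12]=0x97, mem[0x20]=0x44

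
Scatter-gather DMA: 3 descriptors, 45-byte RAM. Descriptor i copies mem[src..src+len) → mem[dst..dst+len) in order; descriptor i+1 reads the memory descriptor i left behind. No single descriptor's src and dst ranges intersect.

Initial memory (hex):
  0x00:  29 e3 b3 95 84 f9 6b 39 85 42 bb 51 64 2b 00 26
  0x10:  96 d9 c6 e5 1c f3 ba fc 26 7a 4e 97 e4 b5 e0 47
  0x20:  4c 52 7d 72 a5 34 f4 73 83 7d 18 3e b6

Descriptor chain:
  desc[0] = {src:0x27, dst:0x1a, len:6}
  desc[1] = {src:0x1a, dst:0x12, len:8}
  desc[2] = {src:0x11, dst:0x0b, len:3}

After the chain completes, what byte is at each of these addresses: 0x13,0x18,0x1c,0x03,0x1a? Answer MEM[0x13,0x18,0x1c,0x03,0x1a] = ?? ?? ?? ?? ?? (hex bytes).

  after D0: wrote 6B at 0x1a = 73837d183eb6
  after D1: wrote 8B at 0x12 = 73837d183eb64c52
  after D2: wrote 3B at 0x0b = d97383
query mem[0x13]=0x83, mem[0x18]=0x4c, mem[0x1c]=0x7d, mem[0x03]=0x95, mem[0x1a]=0x73

MEM[0x13,0x18,0x1c,0x03,0x1a] = 83 4c 7d 95 73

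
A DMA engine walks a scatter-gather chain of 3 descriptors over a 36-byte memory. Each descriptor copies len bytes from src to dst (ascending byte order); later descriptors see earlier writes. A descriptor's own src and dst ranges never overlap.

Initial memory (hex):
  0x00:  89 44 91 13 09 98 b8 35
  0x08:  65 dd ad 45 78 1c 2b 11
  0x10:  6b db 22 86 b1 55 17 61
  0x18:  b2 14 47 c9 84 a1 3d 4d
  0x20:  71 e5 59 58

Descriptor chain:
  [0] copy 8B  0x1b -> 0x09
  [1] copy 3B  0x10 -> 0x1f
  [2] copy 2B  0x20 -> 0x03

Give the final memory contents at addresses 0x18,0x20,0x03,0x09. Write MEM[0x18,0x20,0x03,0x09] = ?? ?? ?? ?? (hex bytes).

#0 dst[0x09+8] := {0xc9,0x84,0xa1,0x3d,0x4d,0x71,0xe5,0x59}
#1 dst[0x1f+3] := {0x59,0xdb,0x22}
#2 dst[0x03+2] := {0xdb,0x22}
query mem[0x18]=0xb2, mem[0x20]=0xdb, mem[0x03]=0xdb, mem[0x09]=0xc9

MEM[0x18,0x20,0x03,0x09] = b2 db db c9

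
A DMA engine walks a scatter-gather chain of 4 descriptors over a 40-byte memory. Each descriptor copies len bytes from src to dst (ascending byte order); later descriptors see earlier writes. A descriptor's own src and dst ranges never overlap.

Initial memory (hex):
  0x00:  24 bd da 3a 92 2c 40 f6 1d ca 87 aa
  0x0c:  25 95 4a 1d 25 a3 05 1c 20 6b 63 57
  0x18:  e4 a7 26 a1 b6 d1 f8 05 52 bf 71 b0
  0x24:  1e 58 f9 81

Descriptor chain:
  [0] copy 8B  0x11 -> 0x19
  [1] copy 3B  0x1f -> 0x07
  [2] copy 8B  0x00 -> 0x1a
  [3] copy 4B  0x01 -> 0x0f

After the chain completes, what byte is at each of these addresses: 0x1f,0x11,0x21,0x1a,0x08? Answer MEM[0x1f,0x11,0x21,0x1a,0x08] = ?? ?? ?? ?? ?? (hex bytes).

MEM[0x1f,0x11,0x21,0x1a,0x08] = 2c 3a 57 24 e4

#0 dst[0x19+8] := {0xa3,0x05,0x1c,0x20,0x6b,0x63,0x57,0xe4}
#1 dst[0x07+3] := {0x57,0xe4,0xbf}
#2 dst[0x1a+8] := {0x24,0xbd,0xda,0x3a,0x92,0x2c,0x40,0x57}
#3 dst[0x0f+4] := {0xbd,0xda,0x3a,0x92}
query mem[0x1f]=0x2c, mem[0x11]=0x3a, mem[0x21]=0x57, mem[0x1a]=0x24, mem[0x08]=0xe4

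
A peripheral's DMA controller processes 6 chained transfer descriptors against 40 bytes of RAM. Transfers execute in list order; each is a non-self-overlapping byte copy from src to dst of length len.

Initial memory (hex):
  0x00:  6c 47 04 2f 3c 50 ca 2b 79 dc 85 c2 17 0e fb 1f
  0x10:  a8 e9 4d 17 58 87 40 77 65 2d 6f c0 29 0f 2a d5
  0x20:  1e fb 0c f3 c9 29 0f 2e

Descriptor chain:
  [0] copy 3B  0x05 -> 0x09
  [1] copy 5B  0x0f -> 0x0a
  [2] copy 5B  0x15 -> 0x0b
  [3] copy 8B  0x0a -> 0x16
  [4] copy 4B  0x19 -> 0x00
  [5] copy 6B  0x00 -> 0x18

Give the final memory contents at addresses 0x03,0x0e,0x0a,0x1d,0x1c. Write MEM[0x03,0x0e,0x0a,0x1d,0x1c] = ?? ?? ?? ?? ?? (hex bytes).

[0] 0x05->0x09 len=3 : 50 ca 2b
[1] 0x0f->0x0a len=5 : 1f a8 e9 4d 17
[2] 0x15->0x0b len=5 : 87 40 77 65 2d
[3] 0x0a->0x16 len=8 : 1f 87 40 77 65 2d a8 e9
[4] 0x19->0x00 len=4 : 77 65 2d a8
[5] 0x00->0x18 len=6 : 77 65 2d a8 3c 50
query mem[0x03]=0xa8, mem[0x0e]=0x65, mem[0x0a]=0x1f, mem[0x1d]=0x50, mem[0x1c]=0x3c

MEM[0x03,0x0e,0x0a,0x1d,0x1c] = a8 65 1f 50 3c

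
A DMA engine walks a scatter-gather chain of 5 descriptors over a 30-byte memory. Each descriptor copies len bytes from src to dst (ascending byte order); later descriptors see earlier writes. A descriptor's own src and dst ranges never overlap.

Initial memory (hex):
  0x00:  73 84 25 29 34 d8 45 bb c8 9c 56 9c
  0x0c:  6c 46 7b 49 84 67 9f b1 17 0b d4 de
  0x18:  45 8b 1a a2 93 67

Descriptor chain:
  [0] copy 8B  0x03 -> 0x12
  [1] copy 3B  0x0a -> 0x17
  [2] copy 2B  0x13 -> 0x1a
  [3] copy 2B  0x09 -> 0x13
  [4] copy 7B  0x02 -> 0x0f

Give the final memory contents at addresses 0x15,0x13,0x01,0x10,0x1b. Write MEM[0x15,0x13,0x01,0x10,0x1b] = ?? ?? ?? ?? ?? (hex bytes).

MEM[0x15,0x13,0x01,0x10,0x1b] = c8 45 84 29 d8

  after D0: wrote 8B at 0x12 = 2934d845bbc89c56
  after D1: wrote 3B at 0x17 = 569c6c
  after D2: wrote 2B at 0x1a = 34d8
  after D3: wrote 2B at 0x13 = 9c56
  after D4: wrote 7B at 0x0f = 252934d845bbc8
query mem[0x15]=0xc8, mem[0x13]=0x45, mem[0x01]=0x84, mem[0x10]=0x29, mem[0x1b]=0xd8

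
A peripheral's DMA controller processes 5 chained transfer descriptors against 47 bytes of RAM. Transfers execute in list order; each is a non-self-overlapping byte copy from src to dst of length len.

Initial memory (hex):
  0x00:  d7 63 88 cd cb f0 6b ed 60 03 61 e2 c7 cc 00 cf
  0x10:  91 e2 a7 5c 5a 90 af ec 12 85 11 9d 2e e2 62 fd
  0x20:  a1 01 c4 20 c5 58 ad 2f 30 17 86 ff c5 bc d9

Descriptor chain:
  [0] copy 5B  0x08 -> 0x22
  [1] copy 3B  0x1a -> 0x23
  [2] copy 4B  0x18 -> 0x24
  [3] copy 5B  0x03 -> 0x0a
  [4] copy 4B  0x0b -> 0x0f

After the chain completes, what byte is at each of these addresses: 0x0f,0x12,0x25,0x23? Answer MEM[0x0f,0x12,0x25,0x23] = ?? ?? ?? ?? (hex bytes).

#0 dst[0x22+5] := {0x60,0x03,0x61,0xe2,0xc7}
#1 dst[0x23+3] := {0x11,0x9d,0x2e}
#2 dst[0x24+4] := {0x12,0x85,0x11,0x9d}
#3 dst[0x0a+5] := {0xcd,0xcb,0xf0,0x6b,0xed}
#4 dst[0x0f+4] := {0xcb,0xf0,0x6b,0xed}
query mem[0x0f]=0xcb, mem[0x12]=0xed, mem[0x25]=0x85, mem[0x23]=0x11

MEM[0x0f,0x12,0x25,0x23] = cb ed 85 11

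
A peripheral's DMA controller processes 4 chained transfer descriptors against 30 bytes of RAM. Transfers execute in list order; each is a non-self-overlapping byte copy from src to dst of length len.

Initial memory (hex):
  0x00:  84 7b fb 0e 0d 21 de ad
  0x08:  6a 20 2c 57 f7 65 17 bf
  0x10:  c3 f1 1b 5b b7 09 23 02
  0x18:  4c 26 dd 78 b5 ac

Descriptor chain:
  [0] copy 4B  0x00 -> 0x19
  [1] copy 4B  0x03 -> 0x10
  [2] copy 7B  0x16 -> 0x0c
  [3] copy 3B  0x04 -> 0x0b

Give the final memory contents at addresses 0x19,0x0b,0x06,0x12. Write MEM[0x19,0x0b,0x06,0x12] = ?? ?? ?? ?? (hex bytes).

#0 dst[0x19+4] := {0x84,0x7b,0xfb,0x0e}
#1 dst[0x10+4] := {0x0e,0x0d,0x21,0xde}
#2 dst[0x0c+7] := {0x23,0x02,0x4c,0x84,0x7b,0xfb,0x0e}
#3 dst[0x0b+3] := {0x0d,0x21,0xde}
query mem[0x19]=0x84, mem[0x0b]=0x0d, mem[0x06]=0xde, mem[0x12]=0x0e

MEM[0x19,0x0b,0x06,0x12] = 84 0d de 0e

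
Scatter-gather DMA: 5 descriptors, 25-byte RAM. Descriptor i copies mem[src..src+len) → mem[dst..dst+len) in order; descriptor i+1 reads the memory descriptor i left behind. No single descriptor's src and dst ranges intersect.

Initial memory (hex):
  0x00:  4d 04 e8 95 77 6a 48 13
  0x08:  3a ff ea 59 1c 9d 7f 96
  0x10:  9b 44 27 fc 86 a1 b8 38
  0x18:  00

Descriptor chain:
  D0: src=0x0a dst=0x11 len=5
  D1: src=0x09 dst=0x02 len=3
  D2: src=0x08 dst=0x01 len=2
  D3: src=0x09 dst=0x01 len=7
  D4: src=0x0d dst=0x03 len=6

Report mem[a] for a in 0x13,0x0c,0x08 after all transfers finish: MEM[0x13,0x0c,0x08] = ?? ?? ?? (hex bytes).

MEM[0x13,0x0c,0x08] = 1c 1c 59

D0: mem[0x11..0x15] <- [ea 59 1c 9d 7f]
D1: mem[0x02..0x04] <- [ff ea 59]
D2: mem[0x01..0x02] <- [3a ff]
D3: mem[0x01..0x07] <- [ff ea 59 1c 9d 7f 96]
D4: mem[0x03..0x08] <- [9d 7f 96 9b ea 59]
query mem[0x13]=0x1c, mem[0x0c]=0x1c, mem[0x08]=0x59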